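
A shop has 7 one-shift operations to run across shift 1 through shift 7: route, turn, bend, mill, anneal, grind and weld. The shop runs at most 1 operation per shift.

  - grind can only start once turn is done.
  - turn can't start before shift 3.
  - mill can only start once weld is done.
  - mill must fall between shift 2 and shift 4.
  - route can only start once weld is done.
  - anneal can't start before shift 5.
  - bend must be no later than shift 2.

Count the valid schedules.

36

Splitting on route: it can be shift 3 (6), shift 4 (6), shift 5 (8), shift 6 (8), shift 7 (8). Listing each branch's schedules as (turn, bend, mill, anneal, grind, weld) by shift number:
route=shift 3: (5,1,4,6,7,2) (5,1,4,7,6,2) (5,2,4,6,7,1) (5,2,4,7,6,1) (6,1,4,5,7,2) (6,2,4,5,7,1) — 6.
route=shift 4: (5,1,3,6,7,2) (5,1,3,7,6,2) (5,2,3,6,7,1) (5,2,3,7,6,1) (6,1,3,5,7,2) (6,2,3,5,7,1) — 6.
route=shift 5: (3,1,4,6,7,2) (3,1,4,7,6,2) (3,2,4,6,7,1) (3,2,4,7,6,1) (4,1,3,6,7,2) (4,1,3,7,6,2) (4,2,3,6,7,1) (4,2,3,7,6,1) — 8.
route=shift 6: (3,1,4,5,7,2) (3,1,4,7,5,2) (3,2,4,5,7,1) (3,2,4,7,5,1) (4,1,3,5,7,2) (4,1,3,7,5,2) (4,2,3,5,7,1) (4,2,3,7,5,1) — 8.
route=shift 7: (3,1,4,5,6,2) (3,1,4,6,5,2) (3,2,4,5,6,1) (3,2,4,6,5,1) (4,1,3,5,6,2) (4,1,3,6,5,2) (4,2,3,5,6,1) (4,2,3,6,5,1) — 8.
Summing: 6 + 6 + 8 + 8 + 8 = 36.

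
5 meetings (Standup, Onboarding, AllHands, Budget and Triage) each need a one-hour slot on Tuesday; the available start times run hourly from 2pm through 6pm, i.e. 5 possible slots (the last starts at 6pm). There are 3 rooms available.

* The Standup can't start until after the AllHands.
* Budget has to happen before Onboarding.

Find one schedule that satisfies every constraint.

AllHands in 2pm, Budget in 2pm, Onboarding in 3pm, Triage in 2pm, Standup in 3pm

Checking: AllHands(2pm) before Standup(3pm); Budget(2pm) before Onboarding(3pm); max 3 per slot (cap 3).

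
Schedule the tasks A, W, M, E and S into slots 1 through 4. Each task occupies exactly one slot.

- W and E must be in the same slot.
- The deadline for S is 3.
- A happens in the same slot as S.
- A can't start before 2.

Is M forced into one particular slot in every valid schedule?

No

M can be 1 (e.g. E in 1; A in 2; W in 1; S in 2; M in 1) or 2 (e.g. S -> 2; E -> 1; M -> 2; W -> 1; A -> 2).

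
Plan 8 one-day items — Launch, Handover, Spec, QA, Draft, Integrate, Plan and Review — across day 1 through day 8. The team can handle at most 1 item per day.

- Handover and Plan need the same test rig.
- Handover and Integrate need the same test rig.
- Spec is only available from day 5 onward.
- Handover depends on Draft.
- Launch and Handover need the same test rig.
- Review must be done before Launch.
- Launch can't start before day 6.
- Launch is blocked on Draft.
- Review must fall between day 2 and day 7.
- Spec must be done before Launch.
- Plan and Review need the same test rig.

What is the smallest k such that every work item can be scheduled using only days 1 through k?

The precedence chain requires at least 2 distinct days.
With at most 1 per day and 8 work items, at least 8 days are needed.
Launch can't be placed before day 6, so the schedule must run through at least day 6.
8 works (last occupied day: day 8): for example Integrate=day 7; Draft=day 1; Handover=day 3; Plan=day 8; Launch=day 6; Spec=day 5; QA=day 4; Review=day 2.

8 days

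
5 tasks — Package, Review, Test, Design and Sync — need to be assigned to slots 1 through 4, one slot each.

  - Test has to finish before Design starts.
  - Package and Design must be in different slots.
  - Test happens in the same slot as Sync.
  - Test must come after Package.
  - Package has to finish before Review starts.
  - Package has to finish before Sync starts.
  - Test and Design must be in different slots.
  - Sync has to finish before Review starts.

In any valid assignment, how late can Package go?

Downstream work caps Package at 2.
Package at 2 is achievable: Design in 4, Test in 3, Review in 4, Sync in 3, Package in 2.

2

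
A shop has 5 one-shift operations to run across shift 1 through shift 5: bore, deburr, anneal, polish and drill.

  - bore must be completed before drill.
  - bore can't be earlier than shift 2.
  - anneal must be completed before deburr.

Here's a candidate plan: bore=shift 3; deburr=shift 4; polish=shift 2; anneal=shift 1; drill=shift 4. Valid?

Yes, all constraints hold

bore must be completed before drill — holds.
bore can't be earlier than shift 2 — holds.
anneal must be completed before deburr — holds.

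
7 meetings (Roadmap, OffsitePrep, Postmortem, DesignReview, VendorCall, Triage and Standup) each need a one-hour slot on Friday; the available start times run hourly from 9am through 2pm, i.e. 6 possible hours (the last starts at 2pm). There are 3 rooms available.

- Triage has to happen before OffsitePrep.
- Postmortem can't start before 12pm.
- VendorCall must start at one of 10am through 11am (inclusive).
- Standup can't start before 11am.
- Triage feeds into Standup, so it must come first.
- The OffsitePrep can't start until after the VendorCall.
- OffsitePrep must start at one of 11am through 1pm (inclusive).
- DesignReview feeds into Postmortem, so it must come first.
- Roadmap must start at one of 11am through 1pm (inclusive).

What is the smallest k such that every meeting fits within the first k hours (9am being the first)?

4 hours

The precedence chain requires at least 2 distinct hours.
With at most 3 per hour and 7 meetings, at least 3 hours are needed.
Postmortem can't be placed before 12pm — that is hour 4 counting from 9am — so the schedule must run through at least 4 hours.
4 works (last occupied hour: 12pm): for example Roadmap=11am, Postmortem=12pm, DesignReview=9am, OffsitePrep=11am, Triage=9am, Standup=11am, VendorCall=10am.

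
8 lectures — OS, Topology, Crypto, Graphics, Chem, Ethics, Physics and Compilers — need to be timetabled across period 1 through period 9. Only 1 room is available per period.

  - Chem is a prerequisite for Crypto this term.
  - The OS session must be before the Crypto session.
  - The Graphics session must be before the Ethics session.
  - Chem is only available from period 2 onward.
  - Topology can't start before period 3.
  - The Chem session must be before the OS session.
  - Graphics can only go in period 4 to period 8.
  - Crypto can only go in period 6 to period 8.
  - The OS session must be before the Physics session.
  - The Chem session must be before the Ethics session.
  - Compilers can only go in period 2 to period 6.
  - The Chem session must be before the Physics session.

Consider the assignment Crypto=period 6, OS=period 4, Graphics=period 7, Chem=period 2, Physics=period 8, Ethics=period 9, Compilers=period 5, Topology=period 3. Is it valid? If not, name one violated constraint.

The Graphics session must be before the Ethics session — holds.
Graphics can only go in period 4 to period 8 — holds.
Chem is only available from period 2 onward — holds.
The Chem session must be before the Physics session — holds.
Topology can't start before period 3 — holds.
Compilers can only go in period 2 to period 6 — holds.
Only 1 room is available per period — holds.
The Chem session must be before the OS session — holds.
Chem is a prerequisite for Crypto this term — holds.
Crypto can only go in period 6 to period 8 — holds.
The OS session must be before the Crypto session — holds.
The OS session must be before the Physics session — holds.
The Chem session must be before the Ethics session — holds.

Yes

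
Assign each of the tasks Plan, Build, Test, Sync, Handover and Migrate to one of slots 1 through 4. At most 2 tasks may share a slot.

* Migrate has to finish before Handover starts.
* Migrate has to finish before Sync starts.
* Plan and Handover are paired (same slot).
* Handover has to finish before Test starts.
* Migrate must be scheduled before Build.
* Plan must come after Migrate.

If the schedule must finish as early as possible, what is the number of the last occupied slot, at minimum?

The precedence chain requires at least 3 distinct slots.
With at most 2 per slot and 6 tasks, at least 3 slots are needed.
Could 3 slots be enough, i.e. nothing placed later than 3? No: Build must come after Migrate (at 1 or later) → {2, 3}; Migrate must come before Build (at 3 or earlier) → {1, 2}; Sync must come after Migrate (at 1 or later) → {2, 3}; Plan must come after Migrate (at 1 or later) → {2, 3}; Test must come after Handover (at 1 or later) → {2, 3}; Handover must come before Test (at 3 or earlier) → {1, 2}; Handover must come after Migrate (at 1 or later) → {2}; Plan must be in the same slot as Handover (in {2}) → {2}; Build can't use 2, already full with Plan and Handover (limit 2) → {3}; Test can't use 2, already full with Plan and Handover (limit 2) → {3}; Sync can't use 2, already full with Plan and Handover (limit 2) → {3}; that puts Build, Test and Sync all in 3 — more than 2 per slot.
So 3 slots is not enough.
4 works (last occupied slot: 4): for example Build=3; Test=3; Plan=2; Migrate=1; Handover=2; Sync=4.

4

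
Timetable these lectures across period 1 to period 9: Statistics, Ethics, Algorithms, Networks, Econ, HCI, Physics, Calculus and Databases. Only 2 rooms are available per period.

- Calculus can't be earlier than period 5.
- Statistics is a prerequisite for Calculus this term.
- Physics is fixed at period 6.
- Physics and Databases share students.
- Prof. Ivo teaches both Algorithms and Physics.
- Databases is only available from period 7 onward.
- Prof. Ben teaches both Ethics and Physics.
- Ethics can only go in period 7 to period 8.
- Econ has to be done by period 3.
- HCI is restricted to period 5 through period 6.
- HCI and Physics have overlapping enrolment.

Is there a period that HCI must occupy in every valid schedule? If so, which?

period 5

HCI's window is period 5–period 6.
Physics is fixed at period 6, and HCI can't share a period with Physics.
So HCI must be period 5.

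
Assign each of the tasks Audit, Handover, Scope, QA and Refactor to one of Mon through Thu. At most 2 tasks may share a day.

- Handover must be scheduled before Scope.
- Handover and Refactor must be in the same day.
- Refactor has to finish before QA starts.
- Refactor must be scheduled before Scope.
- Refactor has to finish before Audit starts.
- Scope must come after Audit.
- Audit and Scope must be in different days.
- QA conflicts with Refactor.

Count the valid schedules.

11

Splitting on Audit: it can be Tue (6), Wed (5). Listing each branch's schedules as (Handover, Scope, QA, Refactor):
Audit=Tue: (Mon,Wed,Tue,Mon) (Mon,Wed,Wed,Mon) (Mon,Wed,Thu,Mon) (Mon,Thu,Tue,Mon) (Mon,Thu,Wed,Mon) (Mon,Thu,Thu,Mon) — 6.
Audit=Wed: (Mon,Thu,Tue,Mon) (Mon,Thu,Wed,Mon) (Mon,Thu,Thu,Mon) (Tue,Thu,Wed,Tue) (Tue,Thu,Thu,Tue) — 5.
Summing: 6 + 5 = 11.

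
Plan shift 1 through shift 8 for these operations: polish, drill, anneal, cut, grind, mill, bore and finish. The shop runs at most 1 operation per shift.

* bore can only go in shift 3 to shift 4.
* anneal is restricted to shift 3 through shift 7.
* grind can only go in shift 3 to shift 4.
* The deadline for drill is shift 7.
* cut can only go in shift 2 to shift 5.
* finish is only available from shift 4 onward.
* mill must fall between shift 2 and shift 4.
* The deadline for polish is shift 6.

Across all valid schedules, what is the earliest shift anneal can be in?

shift 6

Anneal is available from shift 3; anneal's own window allows nothing later than shift 7.
anneal at shift 6 is achievable: bore -> shift 4; polish -> shift 1; grind -> shift 3; drill -> shift 7; cut -> shift 5; mill -> shift 2; finish -> shift 8; anneal -> shift 6.
Nothing earlier works — the capacity limit rule out every shift before shift 6.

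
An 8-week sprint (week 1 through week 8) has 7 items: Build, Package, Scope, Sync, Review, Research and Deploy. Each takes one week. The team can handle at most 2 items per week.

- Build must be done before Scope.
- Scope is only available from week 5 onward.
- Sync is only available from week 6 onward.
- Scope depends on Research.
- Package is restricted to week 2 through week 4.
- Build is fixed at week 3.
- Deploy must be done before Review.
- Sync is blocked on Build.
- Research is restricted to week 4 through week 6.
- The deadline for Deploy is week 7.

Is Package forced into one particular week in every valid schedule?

Package can be week 2 (e.g. Package=week 2, Research=week 4, Sync=week 6, Build=week 3, Review=week 2, Scope=week 5, Deploy=week 1) or week 3 (e.g. Package in week 3; Build in week 3; Deploy in week 1; Review in week 2; Research in week 4; Scope in week 5; Sync in week 6).

No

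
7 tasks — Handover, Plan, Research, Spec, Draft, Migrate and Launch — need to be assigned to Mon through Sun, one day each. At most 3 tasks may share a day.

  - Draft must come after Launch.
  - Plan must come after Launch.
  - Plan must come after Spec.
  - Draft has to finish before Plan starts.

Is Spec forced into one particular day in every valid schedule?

No

Spec can be Mon (e.g. Launch in Mon; Migrate in Tue; Research in Tue; Draft in Tue; Spec in Mon; Plan in Wed; Handover in Mon) or Tue (e.g. Spec -> Tue; Launch -> Mon; Handover -> Mon; Plan -> Wed; Research -> Mon; Migrate -> Tue; Draft -> Tue).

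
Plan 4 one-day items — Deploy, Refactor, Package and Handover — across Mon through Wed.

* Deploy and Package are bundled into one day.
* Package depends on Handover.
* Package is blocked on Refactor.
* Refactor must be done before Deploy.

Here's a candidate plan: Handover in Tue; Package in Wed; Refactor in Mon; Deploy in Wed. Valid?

Yes, all constraints hold

Package is blocked on Refactor — holds.
Package depends on Handover — holds.
Deploy and Package are bundled into one day — holds.
Refactor must be done before Deploy — holds.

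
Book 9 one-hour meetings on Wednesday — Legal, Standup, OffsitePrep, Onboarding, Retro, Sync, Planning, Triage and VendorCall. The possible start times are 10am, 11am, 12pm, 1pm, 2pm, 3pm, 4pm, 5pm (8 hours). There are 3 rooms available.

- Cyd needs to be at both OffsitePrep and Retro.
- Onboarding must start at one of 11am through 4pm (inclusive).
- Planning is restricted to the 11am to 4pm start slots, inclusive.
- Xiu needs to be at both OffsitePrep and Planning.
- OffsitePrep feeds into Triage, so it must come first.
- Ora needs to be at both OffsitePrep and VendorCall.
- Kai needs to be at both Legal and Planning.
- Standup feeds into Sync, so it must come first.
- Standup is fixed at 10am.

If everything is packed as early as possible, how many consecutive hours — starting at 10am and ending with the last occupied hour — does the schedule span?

3

The precedence chain requires at least 2 distinct hours.
With at most 3 per hour and 9 meetings, at least 3 hours are needed.
3 works (last occupied hour: 12pm): for example Sync in 11am, Planning in 11am, Retro in 12pm, Legal in 10am, Standup in 10am, OffsitePrep in 10am, VendorCall in 12pm, Onboarding in 11am, Triage in 12pm.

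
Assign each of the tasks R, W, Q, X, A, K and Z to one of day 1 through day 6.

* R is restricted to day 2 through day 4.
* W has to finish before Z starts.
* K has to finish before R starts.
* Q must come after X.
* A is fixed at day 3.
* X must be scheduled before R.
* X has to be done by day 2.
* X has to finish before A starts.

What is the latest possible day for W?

Downstream work caps W at day 5.
W at day 5 is achievable: R=day 2, A=day 3, Z=day 6, Q=day 2, K=day 1, X=day 1, W=day 5.

day 5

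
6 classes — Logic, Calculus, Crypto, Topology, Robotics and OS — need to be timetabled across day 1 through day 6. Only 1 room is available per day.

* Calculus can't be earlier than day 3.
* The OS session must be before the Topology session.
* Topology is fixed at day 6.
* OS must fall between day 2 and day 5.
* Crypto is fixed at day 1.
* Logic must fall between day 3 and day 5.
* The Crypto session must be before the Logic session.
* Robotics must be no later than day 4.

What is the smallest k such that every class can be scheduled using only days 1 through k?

The precedence chain requires at least 2 distinct days.
With at most 1 per day and 6 classes, at least 6 days are needed.
Topology can't be placed before day 6, so the schedule must run through at least day 6.
6 works (last occupied day: day 6): for example OS in day 2, Logic in day 3, Robotics in day 4, Crypto in day 1, Topology in day 6, Calculus in day 5.

6 days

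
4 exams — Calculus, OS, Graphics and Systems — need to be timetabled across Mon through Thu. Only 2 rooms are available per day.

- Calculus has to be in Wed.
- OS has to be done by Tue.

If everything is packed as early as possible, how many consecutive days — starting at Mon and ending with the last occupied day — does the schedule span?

With at most 2 per day and 4 exams, at least 2 days are needed.
Calculus can't be placed before Wed — that is day 3 counting from Mon — so the schedule must run through at least 3 days.
3 works (last occupied day: Wed): for example Graphics in Mon, Calculus in Wed, OS in Mon, Systems in Tue.

3 days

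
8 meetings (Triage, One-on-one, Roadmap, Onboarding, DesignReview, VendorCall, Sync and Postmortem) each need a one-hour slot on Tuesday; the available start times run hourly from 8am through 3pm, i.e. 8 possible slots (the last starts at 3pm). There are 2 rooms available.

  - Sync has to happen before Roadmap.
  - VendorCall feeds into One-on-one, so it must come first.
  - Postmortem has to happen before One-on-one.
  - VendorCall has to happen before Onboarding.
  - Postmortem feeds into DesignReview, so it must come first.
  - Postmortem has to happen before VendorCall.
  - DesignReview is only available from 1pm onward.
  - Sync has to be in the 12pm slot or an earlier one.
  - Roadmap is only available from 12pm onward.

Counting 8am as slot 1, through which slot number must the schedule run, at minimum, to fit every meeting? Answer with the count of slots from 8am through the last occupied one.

The precedence chain requires at least 3 distinct slots.
With at most 2 per slot and 8 meetings, at least 4 slots are needed.
DesignReview can't be placed before 1pm — that is slot 6 counting from 8am — so the schedule must run through at least 6 slots.
6 works (last occupied slot: 1pm): for example Sync=8am, One-on-one=10am, Postmortem=8am, Triage=9am, Onboarding=10am, VendorCall=9am, DesignReview=1pm, Roadmap=12pm.

6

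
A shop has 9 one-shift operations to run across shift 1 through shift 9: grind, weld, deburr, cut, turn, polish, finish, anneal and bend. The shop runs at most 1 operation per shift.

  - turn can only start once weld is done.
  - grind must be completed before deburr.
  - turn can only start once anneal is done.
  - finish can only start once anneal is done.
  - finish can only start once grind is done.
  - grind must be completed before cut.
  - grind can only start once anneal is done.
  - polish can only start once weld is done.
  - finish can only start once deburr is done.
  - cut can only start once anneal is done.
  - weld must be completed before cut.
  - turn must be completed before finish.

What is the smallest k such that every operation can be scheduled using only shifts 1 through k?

The precedence chain requires at least 4 distinct shifts.
With at most 1 per shift and 9 operations, at least 9 shifts are needed.
9 works (last occupied shift: shift 9): for example weld in shift 3; bend in shift 9; polish in shift 8; anneal in shift 1; grind in shift 2; cut in shift 7; finish in shift 6; deburr in shift 5; turn in shift 4.

9 shifts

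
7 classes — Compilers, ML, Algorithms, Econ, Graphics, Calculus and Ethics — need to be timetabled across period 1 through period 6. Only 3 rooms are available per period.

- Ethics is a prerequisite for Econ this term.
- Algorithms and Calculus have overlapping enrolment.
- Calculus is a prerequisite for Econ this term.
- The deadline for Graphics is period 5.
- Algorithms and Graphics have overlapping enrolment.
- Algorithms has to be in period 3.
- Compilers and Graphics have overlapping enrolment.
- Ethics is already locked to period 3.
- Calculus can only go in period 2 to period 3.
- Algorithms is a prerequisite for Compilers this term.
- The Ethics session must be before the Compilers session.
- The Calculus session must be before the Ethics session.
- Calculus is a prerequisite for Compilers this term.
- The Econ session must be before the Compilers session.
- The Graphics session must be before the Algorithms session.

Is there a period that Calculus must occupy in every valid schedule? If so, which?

Calculus's window is period 2–period 3.
Algorithms is fixed at period 3, and Calculus can't share a period with Algorithms.
So Calculus must be period 2.

period 2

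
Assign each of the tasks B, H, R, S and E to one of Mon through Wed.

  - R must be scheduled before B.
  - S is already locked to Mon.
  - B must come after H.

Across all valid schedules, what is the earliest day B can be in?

Precedence pushes B to at least Tue.
B at Tue is achievable: B in Tue, E in Mon, R in Mon, S in Mon, H in Mon.

Tue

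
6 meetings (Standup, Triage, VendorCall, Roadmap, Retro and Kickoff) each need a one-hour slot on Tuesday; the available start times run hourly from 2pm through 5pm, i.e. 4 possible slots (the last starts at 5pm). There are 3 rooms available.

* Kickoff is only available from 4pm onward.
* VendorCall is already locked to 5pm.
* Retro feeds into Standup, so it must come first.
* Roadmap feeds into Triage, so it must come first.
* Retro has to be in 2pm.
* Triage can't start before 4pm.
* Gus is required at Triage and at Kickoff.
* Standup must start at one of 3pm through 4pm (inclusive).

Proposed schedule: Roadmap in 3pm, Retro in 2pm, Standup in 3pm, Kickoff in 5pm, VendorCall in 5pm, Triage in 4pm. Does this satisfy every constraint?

Retro has to be in 2pm — holds.
Retro feeds into Standup, so it must come first — holds.
Roadmap feeds into Triage, so it must come first — holds.
Gus is required at Triage and at Kickoff — holds.
Triage can't start before 4pm — holds.
Standup must start at one of 3pm through 4pm (inclusive) — holds.
There are 3 rooms available — holds.
VendorCall is already locked to 5pm — holds.
Kickoff is only available from 4pm onward — holds.

Valid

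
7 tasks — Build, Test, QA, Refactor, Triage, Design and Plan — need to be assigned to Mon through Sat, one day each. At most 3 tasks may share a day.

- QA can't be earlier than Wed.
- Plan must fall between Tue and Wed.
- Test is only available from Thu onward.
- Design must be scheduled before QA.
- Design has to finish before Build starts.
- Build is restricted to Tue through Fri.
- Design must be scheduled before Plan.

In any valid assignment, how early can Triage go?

Triage at Mon is achievable: Design=Mon; Build=Tue; Triage=Mon; Refactor=Mon; QA=Wed; Plan=Tue; Test=Thu.

Mon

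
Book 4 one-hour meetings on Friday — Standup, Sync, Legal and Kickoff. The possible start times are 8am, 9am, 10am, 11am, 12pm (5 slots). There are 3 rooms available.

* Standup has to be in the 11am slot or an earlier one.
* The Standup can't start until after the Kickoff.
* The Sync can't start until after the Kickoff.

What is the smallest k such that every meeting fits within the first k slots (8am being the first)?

2

The precedence chain requires at least 2 distinct slots.
With at most 3 per slot and 4 meetings, at least 2 slots are needed.
2 works (last occupied slot: 9am): for example Sync=9am, Standup=9am, Legal=8am, Kickoff=8am.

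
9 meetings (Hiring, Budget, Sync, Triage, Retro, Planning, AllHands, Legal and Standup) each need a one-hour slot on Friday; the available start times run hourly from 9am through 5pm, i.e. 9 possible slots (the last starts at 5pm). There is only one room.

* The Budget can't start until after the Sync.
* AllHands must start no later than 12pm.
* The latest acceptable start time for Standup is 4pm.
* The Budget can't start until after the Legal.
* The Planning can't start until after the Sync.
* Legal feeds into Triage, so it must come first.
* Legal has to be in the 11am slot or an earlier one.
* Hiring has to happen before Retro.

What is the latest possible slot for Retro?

Precedence pushes Retro to at least 10am.
Retro at 5pm is achievable: Budget=1pm, Legal=9am, Hiring=2pm, AllHands=10am, Triage=3pm, Sync=12pm, Retro=5pm, Standup=11am, Planning=4pm.

5pm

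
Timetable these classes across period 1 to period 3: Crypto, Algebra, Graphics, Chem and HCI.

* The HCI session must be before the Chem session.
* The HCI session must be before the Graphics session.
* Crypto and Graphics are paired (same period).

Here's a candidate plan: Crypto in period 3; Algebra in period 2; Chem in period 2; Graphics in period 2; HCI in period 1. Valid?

No. Crypto and Graphics are paired (same period) is not satisfied.

Crypto and Graphics are paired (same period) — violated.
The HCI session must be before the Graphics session — holds.
The HCI session must be before the Chem session — holds.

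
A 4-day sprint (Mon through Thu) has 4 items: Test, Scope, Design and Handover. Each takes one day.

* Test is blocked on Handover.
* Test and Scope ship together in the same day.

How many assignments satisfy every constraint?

24

Splitting on Test: it can be Tue (4), Wed (8), Thu (12). Listing each branch's schedules as (Scope, Design, Handover):
Test=Tue: (Tue,Mon,Mon) (Tue,Tue,Mon) (Tue,Wed,Mon) (Tue,Thu,Mon) — 4.
Test=Wed: (Wed,Mon,Mon) (Wed,Mon,Tue) (Wed,Tue,Mon) (Wed,Tue,Tue) (Wed,Wed,Mon) (Wed,Wed,Tue) (Wed,Thu,Mon) (Wed,Thu,Tue) — 8.
Test=Thu: (Thu,Mon,Mon) (Thu,Mon,Tue) (Thu,Mon,Wed) (Thu,Tue,Mon) (Thu,Tue,Tue) (Thu,Tue,Wed) (Thu,Wed,Mon) (Thu,Wed,Tue) (Thu,Wed,Wed) (Thu,Thu,Mon) (Thu,Thu,Tue) (Thu,Thu,Wed) — 12.
Summing: 4 + 8 + 12 = 24.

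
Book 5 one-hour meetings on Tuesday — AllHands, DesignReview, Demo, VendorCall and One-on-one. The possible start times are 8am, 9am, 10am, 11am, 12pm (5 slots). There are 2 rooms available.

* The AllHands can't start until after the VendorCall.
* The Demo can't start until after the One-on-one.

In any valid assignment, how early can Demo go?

Precedence pushes Demo to at least 9am.
Demo at 9am is achievable: VendorCall -> 8am; Demo -> 9am; DesignReview -> 10am; One-on-one -> 8am; AllHands -> 9am.

9am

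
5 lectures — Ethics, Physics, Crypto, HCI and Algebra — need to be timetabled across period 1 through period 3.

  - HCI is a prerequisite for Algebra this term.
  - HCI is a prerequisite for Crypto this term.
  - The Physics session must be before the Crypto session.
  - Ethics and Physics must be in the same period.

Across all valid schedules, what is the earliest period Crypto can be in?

Precedence pushes Crypto to at least period 2.
Crypto at period 2 is achievable: Physics in period 1, Ethics in period 1, Crypto in period 2, HCI in period 1, Algebra in period 2.

period 2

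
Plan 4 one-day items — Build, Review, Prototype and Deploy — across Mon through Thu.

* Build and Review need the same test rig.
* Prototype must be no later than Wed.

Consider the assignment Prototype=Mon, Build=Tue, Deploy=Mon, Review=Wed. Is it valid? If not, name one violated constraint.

Valid

Build and Review need the same test rig — holds.
Prototype must be no later than Wed — holds.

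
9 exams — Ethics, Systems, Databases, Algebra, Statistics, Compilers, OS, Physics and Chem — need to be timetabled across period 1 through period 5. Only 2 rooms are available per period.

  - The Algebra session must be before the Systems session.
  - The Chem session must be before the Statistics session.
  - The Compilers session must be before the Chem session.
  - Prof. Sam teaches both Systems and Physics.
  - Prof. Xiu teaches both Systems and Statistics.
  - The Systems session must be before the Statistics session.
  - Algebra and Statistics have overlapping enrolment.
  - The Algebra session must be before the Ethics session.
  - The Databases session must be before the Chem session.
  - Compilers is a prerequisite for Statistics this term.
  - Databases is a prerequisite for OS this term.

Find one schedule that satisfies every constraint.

Compilers -> period 1, Statistics -> period 4, Algebra -> period 2, OS -> period 4, Databases -> period 1, Ethics -> period 3, Physics -> period 5, Systems -> period 3, Chem -> period 2

Checking: Compilers(period 1) before Statistics(period 4); Algebra(period 2) before Systems(period 3); Databases(period 1) before OS(period 4); Compilers(period 1) before Chem(period 2); Algebra(period 2) before Ethics(period 3); Databases(period 1) before Chem(period 2); Chem(period 2) before Statistics(period 4); Systems(period 3) before Statistics(period 4); Systems(period 3) != Physics(period 5); Algebra(period 2) != Statistics(period 4); Systems(period 3) != Statistics(period 4); max 2 per period (cap 2).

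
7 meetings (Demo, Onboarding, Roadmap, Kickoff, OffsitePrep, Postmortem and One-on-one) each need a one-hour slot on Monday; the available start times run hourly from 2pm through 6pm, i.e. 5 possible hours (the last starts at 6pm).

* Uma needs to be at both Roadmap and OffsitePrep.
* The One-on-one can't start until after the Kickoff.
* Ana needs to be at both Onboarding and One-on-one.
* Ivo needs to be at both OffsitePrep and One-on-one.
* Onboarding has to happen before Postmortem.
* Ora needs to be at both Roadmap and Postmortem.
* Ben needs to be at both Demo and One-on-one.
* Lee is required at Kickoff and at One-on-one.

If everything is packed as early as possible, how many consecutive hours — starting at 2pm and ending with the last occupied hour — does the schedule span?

3

The precedence chain requires at least 2 distinct hours.
Could 2 hours be enough, i.e. nothing placed later than 3pm? No: Postmortem must come after Onboarding (at 2pm or later) → {3pm}; One-on-one must come after Kickoff (at 2pm or later) → {3pm}; Roadmap can't share with Postmortem (3pm) → {2pm}; OffsitePrep can't share with One-on-one (3pm) → {2pm}; OffsitePrep can't share with Roadmap (2pm) → nothing is left.
So 2 hours is not enough.
3 works (last occupied hour: 4pm): for example Onboarding in 2pm, Postmortem in 3pm, One-on-one in 3pm, OffsitePrep in 4pm, Roadmap in 2pm, Demo in 2pm, Kickoff in 2pm.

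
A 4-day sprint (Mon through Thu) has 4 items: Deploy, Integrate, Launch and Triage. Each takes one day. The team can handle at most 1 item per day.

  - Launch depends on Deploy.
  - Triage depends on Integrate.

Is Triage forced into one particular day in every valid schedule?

Triage can be Tue (e.g. Triage in Tue; Integrate in Mon; Deploy in Wed; Launch in Thu) or Wed (e.g. Integrate -> Tue; Launch -> Thu; Triage -> Wed; Deploy -> Mon).

No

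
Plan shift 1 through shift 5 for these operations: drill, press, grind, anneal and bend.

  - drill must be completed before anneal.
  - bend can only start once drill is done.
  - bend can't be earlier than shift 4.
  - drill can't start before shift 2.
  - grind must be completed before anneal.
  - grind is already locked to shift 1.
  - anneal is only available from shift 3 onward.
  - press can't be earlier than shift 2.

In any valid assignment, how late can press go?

shift 5

Press is available from shift 2.
press at shift 5 is achievable: anneal=shift 3; press=shift 5; bend=shift 4; drill=shift 2; grind=shift 1.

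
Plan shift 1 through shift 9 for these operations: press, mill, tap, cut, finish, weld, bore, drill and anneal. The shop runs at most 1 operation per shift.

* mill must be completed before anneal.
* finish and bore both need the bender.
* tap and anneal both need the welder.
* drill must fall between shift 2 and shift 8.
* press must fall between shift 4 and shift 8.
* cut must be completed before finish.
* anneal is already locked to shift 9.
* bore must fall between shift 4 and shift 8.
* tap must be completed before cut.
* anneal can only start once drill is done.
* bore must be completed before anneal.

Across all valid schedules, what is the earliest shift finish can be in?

shift 3

Precedence pushes finish to at least shift 3.
finish at shift 3 is achievable: drill=shift 6; finish=shift 3; cut=shift 2; weld=shift 8; tap=shift 1; anneal=shift 9; mill=shift 7; bore=shift 4; press=shift 5.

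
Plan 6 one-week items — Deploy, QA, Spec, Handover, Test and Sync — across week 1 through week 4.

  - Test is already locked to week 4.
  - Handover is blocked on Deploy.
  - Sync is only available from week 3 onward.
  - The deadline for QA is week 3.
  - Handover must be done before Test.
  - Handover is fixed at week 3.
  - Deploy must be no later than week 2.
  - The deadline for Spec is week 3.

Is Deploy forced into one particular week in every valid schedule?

Deploy can be week 1 (e.g. Spec in week 1; Sync in week 3; QA in week 1; Deploy in week 1; Test in week 4; Handover in week 3) or week 2 (e.g. Spec=week 1; Test=week 4; QA=week 1; Sync=week 3; Handover=week 3; Deploy=week 2).

No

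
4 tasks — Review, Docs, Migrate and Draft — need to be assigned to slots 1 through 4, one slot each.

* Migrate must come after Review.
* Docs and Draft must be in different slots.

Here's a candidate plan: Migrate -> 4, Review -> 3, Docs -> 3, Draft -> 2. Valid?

Docs and Draft must be in different slots — holds.
Migrate must come after Review — holds.

Yes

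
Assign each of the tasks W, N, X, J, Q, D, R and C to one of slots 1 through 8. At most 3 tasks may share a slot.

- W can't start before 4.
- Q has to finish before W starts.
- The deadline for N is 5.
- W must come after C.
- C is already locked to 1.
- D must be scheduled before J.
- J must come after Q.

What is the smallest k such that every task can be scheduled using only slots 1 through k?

The precedence chain requires at least 2 distinct slots.
With at most 3 per slot and 8 tasks, at least 3 slots are needed.
W can't be placed before 4, so the schedule must run through at least slot 4.
4 works (last occupied slot: 4): for example X -> 2; R -> 3; D -> 1; N -> 2; C -> 1; W -> 4; J -> 2; Q -> 1.

4 slots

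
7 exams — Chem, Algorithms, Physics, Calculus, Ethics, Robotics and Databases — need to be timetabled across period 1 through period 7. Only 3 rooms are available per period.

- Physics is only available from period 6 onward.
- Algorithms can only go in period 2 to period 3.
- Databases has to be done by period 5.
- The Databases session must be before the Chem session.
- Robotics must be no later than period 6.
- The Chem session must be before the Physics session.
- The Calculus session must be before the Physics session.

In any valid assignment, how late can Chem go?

period 6

Precedence pushes Chem to at least period 2; downstream work caps Chem at period 6.
Chem at period 6 is achievable: Robotics=period 1, Algorithms=period 2, Databases=period 1, Calculus=period 1, Ethics=period 2, Chem=period 6, Physics=period 7.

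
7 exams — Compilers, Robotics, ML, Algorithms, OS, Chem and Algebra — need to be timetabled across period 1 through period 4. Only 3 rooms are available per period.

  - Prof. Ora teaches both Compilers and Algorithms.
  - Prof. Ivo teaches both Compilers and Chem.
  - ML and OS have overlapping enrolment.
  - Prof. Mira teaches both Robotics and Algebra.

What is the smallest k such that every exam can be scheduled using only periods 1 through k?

3

With at most 3 per period and 7 exams, at least 3 periods are needed.
3 works (last occupied period: period 3): for example Chem=period 2, Compilers=period 1, ML=period 1, OS=period 2, Algebra=period 3, Robotics=period 1, Algorithms=period 2.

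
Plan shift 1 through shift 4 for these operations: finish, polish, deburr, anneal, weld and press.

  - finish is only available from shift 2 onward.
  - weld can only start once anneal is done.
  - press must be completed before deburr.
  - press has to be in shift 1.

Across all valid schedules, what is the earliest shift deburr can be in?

Precedence pushes deburr to at least shift 2.
deburr at shift 2 is achievable: deburr in shift 2, weld in shift 2, press in shift 1, anneal in shift 1, finish in shift 2, polish in shift 1.

shift 2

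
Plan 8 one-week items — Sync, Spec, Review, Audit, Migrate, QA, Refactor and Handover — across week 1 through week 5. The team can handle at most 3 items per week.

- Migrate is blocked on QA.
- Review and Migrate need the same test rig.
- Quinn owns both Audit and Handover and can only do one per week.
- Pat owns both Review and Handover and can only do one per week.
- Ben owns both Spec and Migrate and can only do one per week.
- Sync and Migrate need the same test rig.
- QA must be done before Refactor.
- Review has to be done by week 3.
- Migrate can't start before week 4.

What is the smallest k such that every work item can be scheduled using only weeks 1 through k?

4

The precedence chain requires at least 2 distinct weeks.
With at most 3 per week and 8 work items, at least 3 weeks are needed.
Migrate can't be placed before week 4, so the schedule must run through at least week 4.
4 works (last occupied week: week 4): for example Handover=week 3; QA=week 1; Spec=week 2; Review=week 1; Audit=week 2; Migrate=week 4; Sync=week 1; Refactor=week 2.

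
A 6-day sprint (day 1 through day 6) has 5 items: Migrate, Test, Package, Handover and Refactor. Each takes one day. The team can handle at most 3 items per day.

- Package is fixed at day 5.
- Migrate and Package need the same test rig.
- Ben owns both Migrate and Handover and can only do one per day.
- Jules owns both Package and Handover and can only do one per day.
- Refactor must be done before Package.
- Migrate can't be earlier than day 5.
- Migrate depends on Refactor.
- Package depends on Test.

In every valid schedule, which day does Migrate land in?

day 6

Migrate's window is day 5–day 6.
Package is fixed at day 5, and Migrate can't share a day with Package.
So Migrate must be day 6.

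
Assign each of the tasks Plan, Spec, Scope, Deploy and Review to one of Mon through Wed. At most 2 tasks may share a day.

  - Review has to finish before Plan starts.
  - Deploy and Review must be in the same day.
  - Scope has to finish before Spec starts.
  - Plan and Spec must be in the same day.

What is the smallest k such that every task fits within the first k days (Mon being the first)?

3

The precedence chain requires at least 2 distinct days.
With at most 2 per day and 5 tasks, at least 3 days are needed.
3 works (last occupied day: Wed): for example Review -> Tue, Scope -> Mon, Deploy -> Tue, Plan -> Wed, Spec -> Wed.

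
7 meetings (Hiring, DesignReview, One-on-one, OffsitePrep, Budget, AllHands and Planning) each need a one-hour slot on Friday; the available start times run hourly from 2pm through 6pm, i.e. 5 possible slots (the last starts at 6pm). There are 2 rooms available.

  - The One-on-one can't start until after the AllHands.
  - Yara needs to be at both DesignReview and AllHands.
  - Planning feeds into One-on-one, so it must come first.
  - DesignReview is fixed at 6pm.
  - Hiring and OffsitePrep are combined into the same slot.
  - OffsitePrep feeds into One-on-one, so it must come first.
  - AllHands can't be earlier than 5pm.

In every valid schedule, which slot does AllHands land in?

5pm

AllHands's window is 5pm–6pm.
DesignReview is fixed at 6pm, and AllHands can't share a slot with DesignReview.
So AllHands must be 5pm.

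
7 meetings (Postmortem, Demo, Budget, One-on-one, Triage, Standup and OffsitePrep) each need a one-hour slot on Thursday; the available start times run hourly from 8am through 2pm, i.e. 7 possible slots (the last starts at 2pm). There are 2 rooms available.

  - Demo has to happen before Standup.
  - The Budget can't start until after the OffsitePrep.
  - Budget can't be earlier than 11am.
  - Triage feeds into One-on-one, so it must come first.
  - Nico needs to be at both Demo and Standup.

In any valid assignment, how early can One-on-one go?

9am

Precedence pushes One-on-one to at least 9am.
One-on-one at 9am is achievable: Budget=11am, Triage=8am, OffsitePrep=10am, Standup=9am, Demo=8am, One-on-one=9am, Postmortem=10am.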